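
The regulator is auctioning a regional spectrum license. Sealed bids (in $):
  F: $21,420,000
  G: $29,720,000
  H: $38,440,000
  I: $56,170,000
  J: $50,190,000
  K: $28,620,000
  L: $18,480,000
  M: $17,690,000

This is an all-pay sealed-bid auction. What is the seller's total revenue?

Total revenue: $260,730,000

Bids ranked: 56,170,000 (I) > 50,190,000 (J) > 38,440,000 (H) > 29,720,000 (G) > 28,620,000 (K) > 21,420,000 (F) > …
I wins with the top bid; all bids are sunk regardless.
Every bidder forfeits their bid regardless of winning.
Revenue = 21,420,000 + 29,720,000 + 38,440,000 + 56,170,000 + 50,190,000 + 28,620,000 + 18,480,000 + 17,690,000 = $260,730,000.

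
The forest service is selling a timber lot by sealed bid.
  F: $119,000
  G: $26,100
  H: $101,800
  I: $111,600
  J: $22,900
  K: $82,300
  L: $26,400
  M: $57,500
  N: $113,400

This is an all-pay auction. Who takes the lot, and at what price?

F pays $119,000

Sorting bids: 119,000 (F) > 113,400 (N) > 111,600 (I) > 101,800 (H) > 82,300 (K) > 57,500 (M) > …
F wins with the top bid; all bids are sunk regardless.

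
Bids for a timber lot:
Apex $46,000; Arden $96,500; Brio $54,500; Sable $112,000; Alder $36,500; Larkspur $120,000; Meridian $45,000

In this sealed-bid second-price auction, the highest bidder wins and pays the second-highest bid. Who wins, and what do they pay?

Larkspur pays $112,000

Bids in order: 120,000 (Larkspur) > 112,000 (Sable) > 96,500 (Arden) > 54,500 (Brio) > 46,000 (Apex) > 45,000 (Meridian) > …
Larkspur is highest; pays the second-highest bid, $112,000.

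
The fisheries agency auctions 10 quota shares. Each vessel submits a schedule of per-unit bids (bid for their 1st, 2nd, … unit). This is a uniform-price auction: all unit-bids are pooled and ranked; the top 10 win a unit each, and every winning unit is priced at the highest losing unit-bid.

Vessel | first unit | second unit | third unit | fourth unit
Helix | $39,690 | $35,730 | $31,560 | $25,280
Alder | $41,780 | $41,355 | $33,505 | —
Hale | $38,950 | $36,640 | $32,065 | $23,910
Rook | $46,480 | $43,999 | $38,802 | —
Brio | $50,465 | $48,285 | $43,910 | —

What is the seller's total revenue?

Merging the schedules and taking the best 10: 50,465 (Brio-1), 48,285 (Brio-2), 46,480 (Rook-1), 43,999 (Rook-2), 43,910 (Brio-3), 41,780 (Alder-1), 41,355 (Alder-2), 39,690 (Helix-1), 38,950 (Hale-1), 38,802 (Rook-3)
First bid not allocated: $36,640.
Allocation: Alder 2, Brio 3, Hale 1, Helix 1, Rook 3. Every unit priced at $36,640.
Revenue = 10 × 36,640 = $366,400.

Total revenue: $366,400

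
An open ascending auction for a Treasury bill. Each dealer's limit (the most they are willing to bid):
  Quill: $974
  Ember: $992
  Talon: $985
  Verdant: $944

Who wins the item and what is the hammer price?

Limits in order: 992 (Ember) > 985 (Talon) > 974 (Quill) > 944 (Verdant)
Once the price passes $985, only Ember is left; the hammer falls at Talon's limit of $985.

Ember wins at $985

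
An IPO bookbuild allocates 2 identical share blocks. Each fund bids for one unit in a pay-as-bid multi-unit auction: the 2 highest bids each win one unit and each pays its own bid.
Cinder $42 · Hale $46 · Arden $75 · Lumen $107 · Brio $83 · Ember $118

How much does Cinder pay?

Bids ranked high→low: 118 (Ember), 107 (Lumen), 83 (Brio), 75 (Arden), …
The 2 highest are Ember, Lumen.
Cinder does not win → $0.

Cinder pays $0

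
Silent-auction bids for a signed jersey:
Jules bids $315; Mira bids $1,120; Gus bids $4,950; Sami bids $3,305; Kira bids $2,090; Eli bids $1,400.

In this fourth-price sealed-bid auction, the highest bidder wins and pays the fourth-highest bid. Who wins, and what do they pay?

Fourth-price sealed-bid auction: the highest bidder wins and pays the fourth-highest bid.
Bids in order: 4,950 (Gus) > 3,305 (Sami) > 2,090 (Kira) > 1,400 (Eli) > 1,120 (Mira) > 315 (Jules)
Gus is highest; pays the fourth-highest bid, $1,400.

Gus pays $1,400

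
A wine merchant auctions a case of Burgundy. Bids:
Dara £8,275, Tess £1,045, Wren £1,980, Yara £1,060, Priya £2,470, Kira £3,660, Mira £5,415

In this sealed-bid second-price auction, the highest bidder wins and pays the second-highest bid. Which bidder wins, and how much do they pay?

Bids in order: 8,275 (Dara) > 5,415 (Mira) > 3,660 (Kira) > 2,470 (Priya) > 1,980 (Wren) > 1,060 (Yara) > …
Dara is highest; pays the second-highest bid, £5,415.

Dara pays £5,415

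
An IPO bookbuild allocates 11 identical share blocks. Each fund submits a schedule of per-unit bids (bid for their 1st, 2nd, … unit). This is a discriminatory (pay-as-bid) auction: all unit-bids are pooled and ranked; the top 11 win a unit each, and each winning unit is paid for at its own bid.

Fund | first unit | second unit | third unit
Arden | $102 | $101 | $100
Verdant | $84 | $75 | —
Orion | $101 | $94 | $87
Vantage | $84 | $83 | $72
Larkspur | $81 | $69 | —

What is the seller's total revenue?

All unit-bids, highest first — top 11: 102 (Arden-1), 101 (Arden-2), 101 (Orion-1), 100 (Arden-3), 94 (Orion-2), 87 (Orion-3), 84 (Verdant-1), 84 (Vantage-1), 83 (Vantage-2), 81 (Larkspur-1), 75 (Verdant-2)
Next rejected bid: $72 (not a price — pay-as-bid).
Each winning unit pays its own bid.
Revenue = 102 + 101 + 101 + 100 + 94 + 87 + 84 + 84 + 83 + 81 + 75 = $992.

Total revenue: $992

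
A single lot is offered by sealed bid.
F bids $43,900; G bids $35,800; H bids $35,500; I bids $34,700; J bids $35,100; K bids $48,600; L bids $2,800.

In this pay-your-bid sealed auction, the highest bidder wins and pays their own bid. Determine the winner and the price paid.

Rule: the highest bidder wins and pays their own bid.
Bids in order: 48,600 (K) > 43,900 (F) > 35,800 (G) > 35,500 (H) > 35,100 (J) > 34,700 (I) > …
First-price: K pays what they bid, $48,600.

K pays $48,600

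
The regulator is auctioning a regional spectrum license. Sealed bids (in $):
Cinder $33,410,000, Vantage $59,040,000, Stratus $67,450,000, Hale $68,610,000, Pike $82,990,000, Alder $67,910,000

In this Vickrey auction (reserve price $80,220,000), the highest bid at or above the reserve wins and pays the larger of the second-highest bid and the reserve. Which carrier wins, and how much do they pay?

Sorting bids: 82,990,000 (Pike) > 68,610,000 (Hale) > 67,910,000 (Alder) > 67,450,000 (Stratus) > 59,040,000 (Vantage) > 33,410,000 (Cinder)
Highest eligible bid: Pike at $82,990,000.
max(second-highest $68,610,000, reserve $80,220,000) = $80,220,000.

Pike pays $80,220,000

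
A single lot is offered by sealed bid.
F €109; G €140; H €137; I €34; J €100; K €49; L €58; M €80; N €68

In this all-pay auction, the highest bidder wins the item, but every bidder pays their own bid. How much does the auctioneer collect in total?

Sorting bids: 140 (G) > 137 (H) > 109 (F) > 100 (J) > 80 (M) > 68 (N) > …
G wins with the top bid; all bids are sunk regardless.
Every bidder forfeits their bid regardless of winning.
Revenue = 109 + 140 + 137 + 34 + 100 + 49 + 58 + 80 + 68 = €775.

Total revenue: €775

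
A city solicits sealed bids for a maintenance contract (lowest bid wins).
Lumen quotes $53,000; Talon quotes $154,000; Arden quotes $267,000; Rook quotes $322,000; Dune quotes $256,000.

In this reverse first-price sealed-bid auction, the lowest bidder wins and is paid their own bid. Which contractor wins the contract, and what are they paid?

Lumen is paid $53,000

Reverse first-price sealed-bid auction: the lowest bidder wins and is paid their own bid.
Bids ranked: 53,000 (Lumen) < 154,000 (Talon) < 256,000 (Dune) < 267,000 (Arden) < 322,000 (Rook)
First-price: Lumen is paid what they bid, $53,000.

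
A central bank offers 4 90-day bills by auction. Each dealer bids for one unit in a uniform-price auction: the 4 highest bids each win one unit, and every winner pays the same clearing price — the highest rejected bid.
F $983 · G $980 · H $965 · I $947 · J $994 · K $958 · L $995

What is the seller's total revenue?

Total revenue: $3,860

Bids ranked high→low: 995 (L), 994 (J), 983 (F), 980 (G), 965 (H), 958 (K), …
Top 4: L, J, F, G.
Highest unsuccessful bid: $965 → clearing price.
Total revenue = 4 × $965 = $3,860.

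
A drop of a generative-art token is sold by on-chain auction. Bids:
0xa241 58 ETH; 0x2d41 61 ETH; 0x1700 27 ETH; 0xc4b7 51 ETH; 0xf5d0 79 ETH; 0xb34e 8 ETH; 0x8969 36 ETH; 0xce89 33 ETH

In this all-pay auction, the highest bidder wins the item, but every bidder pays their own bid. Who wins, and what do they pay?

Bids in order: 79 (0xf5d0) > 61 (0x2d41) > 58 (0xa241) > 51 (0xc4b7) > 36 (0x8969) > 33 (0xce89) > …
0xf5d0 wins with the top bid; all bids are sunk regardless.

0xf5d0 pays 79 ETH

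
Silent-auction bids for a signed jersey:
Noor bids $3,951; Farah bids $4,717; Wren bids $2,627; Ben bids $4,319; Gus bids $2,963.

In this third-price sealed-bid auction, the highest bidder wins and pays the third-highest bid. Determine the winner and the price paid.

Farah pays $3,951

Third-price sealed-bid auction: the highest bidder wins and pays the third-highest bid.
Bids in order: 4,717 (Farah) > 4,319 (Ben) > 3,951 (Noor) > 2,963 (Gus) > 2,627 (Wren)
Farah wins; payment is bid #3 in the ranking = $3,951.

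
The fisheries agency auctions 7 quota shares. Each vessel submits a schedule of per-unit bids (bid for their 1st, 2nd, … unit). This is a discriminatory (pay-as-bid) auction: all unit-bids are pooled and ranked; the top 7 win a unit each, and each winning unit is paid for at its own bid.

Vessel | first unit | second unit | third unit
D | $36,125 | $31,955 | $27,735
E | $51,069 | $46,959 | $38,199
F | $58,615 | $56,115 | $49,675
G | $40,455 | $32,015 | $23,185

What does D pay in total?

Merging the schedules and taking the best 7: 58,615 (F-1), 56,115 (F-2), 51,069 (E-1), 49,675 (F-3), 46,959 (E-2), 40,455 (G-1), 38,199 (E-3)
Next rejected bid: $36,125 (not a price — pay-as-bid).
D wins no units.

D pays $0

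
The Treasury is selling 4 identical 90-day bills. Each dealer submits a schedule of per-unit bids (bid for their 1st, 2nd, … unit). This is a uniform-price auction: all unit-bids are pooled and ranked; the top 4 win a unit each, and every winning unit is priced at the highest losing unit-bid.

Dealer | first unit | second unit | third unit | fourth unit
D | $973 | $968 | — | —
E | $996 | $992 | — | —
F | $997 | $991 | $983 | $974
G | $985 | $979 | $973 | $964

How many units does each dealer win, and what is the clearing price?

Merging the schedules and taking the best 4: 997 (F-1), 996 (E-1), 992 (E-2), 991 (F-2)
The (k+1)-th unit-bid is $985.
Allocation: E 2, F 2.

E 2, F 2; clearing price $985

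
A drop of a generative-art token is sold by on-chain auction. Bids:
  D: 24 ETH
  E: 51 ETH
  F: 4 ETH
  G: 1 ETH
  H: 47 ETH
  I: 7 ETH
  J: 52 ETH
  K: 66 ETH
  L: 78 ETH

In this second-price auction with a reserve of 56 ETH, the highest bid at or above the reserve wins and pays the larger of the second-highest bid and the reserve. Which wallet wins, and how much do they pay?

Bids ranked: 78 (L) > 66 (K) > 52 (J) > 51 (E) > 47 (H) > 24 (D) > …
L has the top bid at or above the reserve (78 ETH).
Second-highest bid 66 ETH exceeds the reserve 56 ETH → payment 66 ETH.

L pays 66 ETH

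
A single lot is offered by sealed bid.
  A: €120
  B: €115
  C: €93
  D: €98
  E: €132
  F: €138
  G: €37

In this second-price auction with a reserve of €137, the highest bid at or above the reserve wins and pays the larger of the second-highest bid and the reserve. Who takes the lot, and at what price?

F pays €137

Second-price auction with a reserve of €137: the highest bid at or above the reserve wins and pays the larger of the second-highest bid and the reserve.
Bids ranked: 138 (F) > 132 (E) > 120 (A) > 115 (B) > 98 (D) > 93 (C) > …
F has the top bid at or above the reserve (€138).
max(second-highest €132, reserve €137) = €137.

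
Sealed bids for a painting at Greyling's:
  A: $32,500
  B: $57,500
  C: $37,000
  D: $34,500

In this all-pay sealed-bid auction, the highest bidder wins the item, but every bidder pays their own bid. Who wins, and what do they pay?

B pays $57,500

Bids in order: 57,500 (B) > 37,000 (C) > 34,500 (D) > 32,500 (A)
B is highest and takes the item; every bidder forfeits their bid.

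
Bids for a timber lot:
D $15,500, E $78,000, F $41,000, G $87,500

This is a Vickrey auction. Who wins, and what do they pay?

G pays $78,000

Vickrey auction: the highest bidder wins and pays the second-highest bid.
Bids ranked: 87,500 (G) > 78,000 (E) > 41,000 (F) > 15,500 (D)
G is highest; pays the second-highest bid, $78,000.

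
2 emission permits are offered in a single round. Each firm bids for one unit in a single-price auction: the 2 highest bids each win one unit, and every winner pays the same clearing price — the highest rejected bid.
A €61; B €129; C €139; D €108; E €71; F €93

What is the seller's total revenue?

Total revenue: €216

Bids ranked high→low: 139 (C), 129 (B), 108 (D), 93 (F), …
Winners (2 units): C, B.
Highest unsuccessful bid: €108 → clearing price.
Total revenue = 2 × €108 = €216.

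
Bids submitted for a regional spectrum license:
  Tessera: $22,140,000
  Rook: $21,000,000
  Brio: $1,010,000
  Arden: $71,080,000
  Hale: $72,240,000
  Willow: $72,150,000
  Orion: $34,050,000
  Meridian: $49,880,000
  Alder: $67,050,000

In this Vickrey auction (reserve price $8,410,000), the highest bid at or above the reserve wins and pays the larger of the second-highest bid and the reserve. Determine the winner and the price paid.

Hale pays $72,150,000

Rule: the highest bid at or above the reserve wins and pays the larger of the second-highest bid and the reserve.
Bids ranked: 72,240,000 (Hale) > 72,150,000 (Willow) > 71,080,000 (Arden) > 67,050,000 (Alder) > 49,880,000 (Meridian) > 34,050,000 (Orion) > …
Highest eligible bid: Hale at $72,240,000.
Second-highest bid $72,150,000 exceeds the reserve $8,410,000 → payment $72,150,000.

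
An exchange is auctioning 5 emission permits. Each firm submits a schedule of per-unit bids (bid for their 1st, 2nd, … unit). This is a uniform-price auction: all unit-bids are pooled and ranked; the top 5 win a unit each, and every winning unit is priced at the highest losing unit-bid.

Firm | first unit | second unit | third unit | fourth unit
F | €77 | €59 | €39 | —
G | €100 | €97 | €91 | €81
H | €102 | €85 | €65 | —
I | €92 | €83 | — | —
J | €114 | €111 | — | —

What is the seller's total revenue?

Pooled unit-bids ranked (top 5): 114 (J-1), 111 (J-2), 102 (H-1), 100 (G-1), 97 (G-2)
The (k+1)-th unit-bid is €92.
Allocation: G 2, H 1, J 2. Every unit priced at €92.
Revenue = 5 × 92 = €460.

Total revenue: €460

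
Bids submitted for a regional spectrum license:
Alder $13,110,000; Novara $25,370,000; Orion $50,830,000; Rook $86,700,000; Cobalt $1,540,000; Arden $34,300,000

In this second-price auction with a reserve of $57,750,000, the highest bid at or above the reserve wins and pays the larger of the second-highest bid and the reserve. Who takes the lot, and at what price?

Rook pays $57,750,000

Rule: the highest bid at or above the reserve wins and pays the larger of the second-highest bid and the reserve.
Bids in order: 86,700,000 (Rook) > 50,830,000 (Orion) > 34,300,000 (Arden) > 25,370,000 (Novara) > 13,110,000 (Alder) > 1,540,000 (Cobalt)
Highest eligible bid: Rook at $86,700,000.
max(second-highest $50,830,000, reserve $57,750,000) = $57,750,000.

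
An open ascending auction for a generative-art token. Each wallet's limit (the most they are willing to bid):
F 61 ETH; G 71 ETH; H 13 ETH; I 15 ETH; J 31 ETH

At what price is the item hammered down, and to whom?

Ascending (English) auction: the price rises until one bidder remains; the winner pays the price at which the last rival dropped out.
Limits in order: 71 (G) > 61 (F) > 31 (J) > 15 (I) > 13 (H)
F is the last rival to drop out, at 61 ETH; G remains and wins at that price.

G wins at 61 ETH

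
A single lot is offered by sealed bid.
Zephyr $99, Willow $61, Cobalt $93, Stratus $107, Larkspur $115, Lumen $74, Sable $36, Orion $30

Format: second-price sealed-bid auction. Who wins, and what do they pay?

Larkspur pays $107

Bids ranked: 115 (Larkspur) > 107 (Stratus) > 99 (Zephyr) > 93 (Cobalt) > 74 (Lumen) > 61 (Willow) > …
Second-price: Larkspur pays Stratus's bid of $107.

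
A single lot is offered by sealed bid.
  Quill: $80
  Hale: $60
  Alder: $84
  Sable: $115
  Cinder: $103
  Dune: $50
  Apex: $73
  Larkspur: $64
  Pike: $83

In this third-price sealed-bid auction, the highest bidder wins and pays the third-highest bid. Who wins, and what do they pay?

Sable pays $84

Rule: the highest bidder wins and pays the third-highest bid.
Bids ranked: 115 (Sable) > 103 (Cinder) > 84 (Alder) > 83 (Pike) > 80 (Quill) > 73 (Apex) > …
Sable is highest; pays the third-highest bid, $84.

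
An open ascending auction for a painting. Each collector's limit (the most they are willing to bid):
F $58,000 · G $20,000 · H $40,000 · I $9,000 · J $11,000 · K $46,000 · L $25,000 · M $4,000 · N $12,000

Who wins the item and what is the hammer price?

Rule: the price rises until one bidder remains; the winner pays the price at which the last rival dropped out.
Sorting limits: 58,000 (F) > 46,000 (K) > 40,000 (H) > 25,000 (L) > 20,000 (G) > 12,000 (N) > …
K is the last rival to drop out, at $46,000; F remains and wins at that price.

F wins at $46,000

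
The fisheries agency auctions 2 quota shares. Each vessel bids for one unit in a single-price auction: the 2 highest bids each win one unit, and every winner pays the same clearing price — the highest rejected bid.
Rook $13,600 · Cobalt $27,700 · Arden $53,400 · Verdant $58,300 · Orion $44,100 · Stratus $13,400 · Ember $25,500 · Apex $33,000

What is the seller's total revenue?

Total revenue: $88,200

Bids ranked high→low: 58,300 (Verdant), 53,400 (Arden), 44,100 (Orion), 33,000 (Apex), …
The 2 highest are Verdant, Arden.
First losing bid is Orion's $44,100, which sets the uniform price.
Total revenue = 2 × $44,100 = $88,200.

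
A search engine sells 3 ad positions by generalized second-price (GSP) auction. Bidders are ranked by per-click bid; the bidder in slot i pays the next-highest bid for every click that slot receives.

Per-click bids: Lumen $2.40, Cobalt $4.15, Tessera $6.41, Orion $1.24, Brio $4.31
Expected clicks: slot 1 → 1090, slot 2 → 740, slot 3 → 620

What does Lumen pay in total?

Lumen pays $0.00

Sorting advertisers: $6.41 (Tessera) > $4.31 (Brio) > $4.15 (Cobalt) > $2.40 (Lumen) > …
Lumen ranks below slot 3 → no slot, pays nothing.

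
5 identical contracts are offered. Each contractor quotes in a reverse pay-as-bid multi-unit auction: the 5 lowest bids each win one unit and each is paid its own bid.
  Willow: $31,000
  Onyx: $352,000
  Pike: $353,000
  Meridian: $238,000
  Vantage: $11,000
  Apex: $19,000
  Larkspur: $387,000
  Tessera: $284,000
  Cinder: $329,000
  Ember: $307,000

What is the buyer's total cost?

Sorting: 11,000 (Vantage), 19,000 (Apex), 31,000 (Willow), 238,000 (Meridian), 284,000 (Tessera), 307,000 (Ember), 329,000 (Cinder), …
Winners (5 units): Vantage, Apex, Willow, Meridian, Tessera.
Total cost = 11,000 + 19,000 + 31,000 + 238,000 + 284,000 = $583,000.

Total cost: $583,000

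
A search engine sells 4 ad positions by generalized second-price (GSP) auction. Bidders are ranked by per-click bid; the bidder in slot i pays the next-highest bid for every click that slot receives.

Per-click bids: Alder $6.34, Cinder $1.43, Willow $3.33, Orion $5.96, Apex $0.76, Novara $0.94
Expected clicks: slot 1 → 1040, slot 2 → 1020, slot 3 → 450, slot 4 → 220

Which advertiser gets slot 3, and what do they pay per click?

Sorting advertisers: $6.34 (Alder) > $5.96 (Orion) > $3.33 (Willow) > $1.43 (Cinder) > $0.94 (Novara) > …
Slot 3 goes to the third-ranked bidder, Willow, who pays the next bid down: $1.43/click.

Willow; $1.43 per click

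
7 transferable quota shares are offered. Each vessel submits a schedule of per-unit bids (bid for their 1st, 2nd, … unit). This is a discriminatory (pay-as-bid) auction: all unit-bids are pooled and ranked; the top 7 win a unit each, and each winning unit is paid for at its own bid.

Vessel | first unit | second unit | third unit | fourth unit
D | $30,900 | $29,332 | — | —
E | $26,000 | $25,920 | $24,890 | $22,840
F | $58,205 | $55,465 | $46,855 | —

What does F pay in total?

All unit-bids, highest first — top 7: 58,205 (F-1), 55,465 (F-2), 46,855 (F-3), 30,900 (D-1), 29,332 (D-2), 26,000 (E-1), 25,920 (E-2)
Next rejected bid: $24,890 (not a price — pay-as-bid).
F's winning unit-bids: 58,205 + 55,465 + 46,855 = $160,525.

F pays $160,525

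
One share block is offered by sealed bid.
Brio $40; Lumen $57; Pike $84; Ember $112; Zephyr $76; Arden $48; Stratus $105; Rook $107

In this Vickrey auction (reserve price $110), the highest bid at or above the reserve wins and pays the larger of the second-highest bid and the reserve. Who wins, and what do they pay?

Ember pays $110

Bids ranked: 112 (Ember) > 107 (Rook) > 105 (Stratus) > 84 (Pike) > 76 (Zephyr) > 57 (Lumen) > …
Ember has the top bid at or above the reserve ($112).
Second-highest bid $107 is below the reserve $110, so the reserve binds → payment $110.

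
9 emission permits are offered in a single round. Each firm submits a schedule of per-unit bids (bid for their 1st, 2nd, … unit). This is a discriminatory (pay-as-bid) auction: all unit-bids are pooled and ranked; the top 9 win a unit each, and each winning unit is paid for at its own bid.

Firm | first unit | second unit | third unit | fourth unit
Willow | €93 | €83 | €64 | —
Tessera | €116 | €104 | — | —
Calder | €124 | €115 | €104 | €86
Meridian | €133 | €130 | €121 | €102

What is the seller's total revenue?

Total revenue: €1,049

All unit-bids, highest first — top 9: 133 (Meridian-1), 130 (Meridian-2), 124 (Calder-1), 121 (Meridian-3), 116 (Tessera-1), 115 (Calder-2), 104 (Tessera-2), 104 (Calder-3), 102 (Meridian-4)
Next rejected bid: €93 (not a price — pay-as-bid).
Each winning unit pays its own bid.
Revenue = 133 + 130 + 124 + 121 + 116 + 115 + 104 + 104 + 102 = €1,049.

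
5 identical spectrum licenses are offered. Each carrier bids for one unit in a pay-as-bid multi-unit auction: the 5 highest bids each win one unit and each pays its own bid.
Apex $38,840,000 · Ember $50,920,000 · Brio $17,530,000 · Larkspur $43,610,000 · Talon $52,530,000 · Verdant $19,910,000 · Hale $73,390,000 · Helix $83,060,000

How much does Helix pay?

Helix pays $83,060,000

Sorting: 83,060,000 (Helix), 73,390,000 (Hale), 52,530,000 (Talon), 50,920,000 (Ember), 43,610,000 (Larkspur), 38,840,000 (Apex), 19,910,000 (Verdant), …
Top 5: Helix, Hale, Talon, Ember, Larkspur.
Helix wins → own bid $83,060,000.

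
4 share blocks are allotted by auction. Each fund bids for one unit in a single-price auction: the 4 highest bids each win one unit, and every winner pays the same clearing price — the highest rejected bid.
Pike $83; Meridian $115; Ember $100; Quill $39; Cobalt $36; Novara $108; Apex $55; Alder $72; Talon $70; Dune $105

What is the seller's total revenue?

Total revenue: $332

Bids ranked high→low: 115 (Meridian), 108 (Novara), 105 (Dune), 100 (Ember), 83 (Pike), 72 (Alder), …
The 4 highest are Meridian, Novara, Dune, Ember.
First losing bid is Pike's $83, which sets the uniform price.
Total revenue = 4 × $83 = $332.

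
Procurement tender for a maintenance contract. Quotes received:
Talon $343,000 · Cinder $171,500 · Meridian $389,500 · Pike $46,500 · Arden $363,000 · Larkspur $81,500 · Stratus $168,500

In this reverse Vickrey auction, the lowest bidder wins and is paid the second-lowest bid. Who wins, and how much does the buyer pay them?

Sorting bids: 46,500 (Pike) < 81,500 (Larkspur) < 168,500 (Stratus) < 171,500 (Cinder) < 343,000 (Talon) < 363,000 (Arden) < …
Second-price: Pike is paid Larkspur's bid of $81,500.

Pike is paid $81,500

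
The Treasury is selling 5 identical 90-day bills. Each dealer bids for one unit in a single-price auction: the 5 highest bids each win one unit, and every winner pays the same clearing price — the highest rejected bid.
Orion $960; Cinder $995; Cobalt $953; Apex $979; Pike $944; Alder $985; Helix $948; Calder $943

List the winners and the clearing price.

Sorting: 995 (Cinder), 985 (Alder), 979 (Apex), 960 (Orion), 953 (Cobalt), 948 (Helix), 944 (Pike), …
Top 5: Cinder, Alder, Apex, Orion, Cobalt.
Clearing price = highest rejected bid = $948.

Cinder, Alder, Apex, Orion, Cobalt; each pays $948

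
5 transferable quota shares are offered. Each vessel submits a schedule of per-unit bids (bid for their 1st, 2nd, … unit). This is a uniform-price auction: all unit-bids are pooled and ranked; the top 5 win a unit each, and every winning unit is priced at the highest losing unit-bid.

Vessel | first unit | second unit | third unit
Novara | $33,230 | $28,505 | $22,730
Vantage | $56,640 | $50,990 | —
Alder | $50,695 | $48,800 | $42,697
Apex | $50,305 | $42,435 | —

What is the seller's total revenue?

Total revenue: $213,485

Pooled unit-bids ranked (top 5): 56,640 (Vantage-1), 50,990 (Vantage-2), 50,695 (Alder-1), 50,305 (Apex-1), 48,800 (Alder-2)
The (k+1)-th unit-bid is $42,697.
Allocation: Alder 2, Apex 1, Vantage 2. Every unit priced at $42,697.
Revenue = 5 × 42,697 = $213,485.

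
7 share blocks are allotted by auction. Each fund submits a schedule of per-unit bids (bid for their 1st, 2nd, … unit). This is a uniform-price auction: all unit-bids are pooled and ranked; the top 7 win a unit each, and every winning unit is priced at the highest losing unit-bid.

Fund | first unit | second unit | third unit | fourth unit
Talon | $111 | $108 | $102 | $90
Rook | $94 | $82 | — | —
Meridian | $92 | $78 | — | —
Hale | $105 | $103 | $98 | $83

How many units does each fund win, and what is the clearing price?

Hale 3, Rook 1, Talon 3; clearing price $92

Pooled unit-bids ranked (top 7): 111 (Talon-1), 108 (Talon-2), 105 (Hale-1), 103 (Hale-2), 102 (Talon-3), 98 (Hale-3), 94 (Rook-1)
Highest rejected unit-bid = $92.
Allocation: Hale 3, Rook 1, Talon 3.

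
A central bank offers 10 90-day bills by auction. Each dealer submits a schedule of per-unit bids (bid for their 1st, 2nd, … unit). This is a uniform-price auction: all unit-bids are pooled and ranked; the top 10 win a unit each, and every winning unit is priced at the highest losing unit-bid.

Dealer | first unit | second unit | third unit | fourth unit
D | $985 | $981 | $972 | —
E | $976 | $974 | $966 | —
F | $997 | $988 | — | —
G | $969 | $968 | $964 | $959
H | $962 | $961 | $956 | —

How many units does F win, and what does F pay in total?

All unit-bids, highest first — top 10: 997 (F-1), 988 (F-2), 985 (D-1), 981 (D-2), 976 (E-1), 974 (E-2), 972 (D-3), 969 (G-1), 968 (G-2), 966 (E-3)
First bid not allocated: $964.
F wins 2 unit(s) at $964 each.

F: 2 units, pays $1,928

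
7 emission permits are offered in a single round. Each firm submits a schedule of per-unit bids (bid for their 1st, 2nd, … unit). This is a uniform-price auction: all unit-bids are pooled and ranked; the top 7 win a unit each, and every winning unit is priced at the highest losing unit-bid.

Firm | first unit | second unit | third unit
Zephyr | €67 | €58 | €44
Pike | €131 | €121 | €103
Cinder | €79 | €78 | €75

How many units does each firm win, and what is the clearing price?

Cinder 3, Pike 3, Zephyr 1; clearing price €58

All unit-bids, highest first — top 7: 131 (Pike-1), 121 (Pike-2), 103 (Pike-3), 79 (Cinder-1), 78 (Cinder-2), 75 (Cinder-3), 67 (Zephyr-1)
The (k+1)-th unit-bid is €58.
Allocation: Cinder 3, Pike 3, Zephyr 1.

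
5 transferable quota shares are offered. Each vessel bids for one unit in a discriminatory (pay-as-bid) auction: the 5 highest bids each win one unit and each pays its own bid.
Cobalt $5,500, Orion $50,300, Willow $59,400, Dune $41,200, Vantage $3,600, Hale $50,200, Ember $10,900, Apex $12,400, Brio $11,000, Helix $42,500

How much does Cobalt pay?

Sorting: 59,400 (Willow), 50,300 (Orion), 50,200 (Hale), 42,500 (Helix), 41,200 (Dune), 12,400 (Apex), 11,000 (Brio), …
Top 5: Willow, Orion, Hale, Helix, Dune.
Cobalt does not win → $0.

Cobalt pays $0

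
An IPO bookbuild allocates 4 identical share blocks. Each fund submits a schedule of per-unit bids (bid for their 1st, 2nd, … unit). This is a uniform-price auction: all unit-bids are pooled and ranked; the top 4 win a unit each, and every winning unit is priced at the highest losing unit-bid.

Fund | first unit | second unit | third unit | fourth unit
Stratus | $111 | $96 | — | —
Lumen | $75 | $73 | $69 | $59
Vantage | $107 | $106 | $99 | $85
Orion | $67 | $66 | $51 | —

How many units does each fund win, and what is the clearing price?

Stratus 1, Vantage 3; clearing price $96

All unit-bids, highest first — top 4: 111 (Stratus-1), 107 (Vantage-1), 106 (Vantage-2), 99 (Vantage-3)
The (k+1)-th unit-bid is $96.
Allocation: Stratus 1, Vantage 3.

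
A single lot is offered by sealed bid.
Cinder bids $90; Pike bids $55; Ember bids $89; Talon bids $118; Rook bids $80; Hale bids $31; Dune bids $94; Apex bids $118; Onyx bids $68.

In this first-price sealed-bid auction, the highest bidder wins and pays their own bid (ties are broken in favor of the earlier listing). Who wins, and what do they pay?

Bids in order: 118 (Talon) > 118 (Apex) > 94 (Dune) > 90 (Cinder) > 89 (Ember) > 80 (Rook) > …
Talon and Apex tie at $118; tie-break gives it to Talon.
Talon is highest → pays own bid, $118.

Talon pays $118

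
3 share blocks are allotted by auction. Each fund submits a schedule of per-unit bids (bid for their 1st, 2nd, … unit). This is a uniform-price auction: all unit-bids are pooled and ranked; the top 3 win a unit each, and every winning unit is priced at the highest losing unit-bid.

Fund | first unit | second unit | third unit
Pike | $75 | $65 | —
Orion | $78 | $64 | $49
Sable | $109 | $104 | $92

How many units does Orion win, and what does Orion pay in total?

Orion: 0 units, pays $0

All unit-bids, highest first — top 3: 109 (Sable-1), 104 (Sable-2), 92 (Sable-3)
First bid not allocated: $78.
Orion wins 0 unit(s) at $78 each.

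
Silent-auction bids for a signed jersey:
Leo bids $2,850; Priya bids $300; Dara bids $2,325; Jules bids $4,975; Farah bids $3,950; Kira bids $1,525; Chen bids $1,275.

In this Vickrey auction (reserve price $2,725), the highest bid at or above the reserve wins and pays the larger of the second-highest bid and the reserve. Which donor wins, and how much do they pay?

Jules pays $3,950

Bids ranked: 4,975 (Jules) > 3,950 (Farah) > 2,850 (Leo) > 2,325 (Dara) > 1,525 (Kira) > 1,275 (Chen) > …
Highest eligible bid: Jules at $4,975.
Second-highest bid $3,950 exceeds the reserve $2,725 → payment $3,950.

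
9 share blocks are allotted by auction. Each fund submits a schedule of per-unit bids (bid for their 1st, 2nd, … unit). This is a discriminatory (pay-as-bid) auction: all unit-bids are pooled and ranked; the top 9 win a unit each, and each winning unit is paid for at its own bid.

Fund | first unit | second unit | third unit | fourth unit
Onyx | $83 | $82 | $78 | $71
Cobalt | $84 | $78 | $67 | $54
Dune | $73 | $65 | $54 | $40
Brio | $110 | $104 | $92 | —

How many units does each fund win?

All unit-bids, highest first — top 9: 110 (Brio-1), 104 (Brio-2), 92 (Brio-3), 84 (Cobalt-1), 83 (Onyx-1), 82 (Onyx-2), 78 (Onyx-3), 78 (Cobalt-2), 73 (Dune-1)
Next rejected bid: $71 (not a price — pay-as-bid).
Allocation: Brio 3, Cobalt 2, Dune 1, Onyx 3.

Brio 3, Cobalt 2, Dune 1, Onyx 3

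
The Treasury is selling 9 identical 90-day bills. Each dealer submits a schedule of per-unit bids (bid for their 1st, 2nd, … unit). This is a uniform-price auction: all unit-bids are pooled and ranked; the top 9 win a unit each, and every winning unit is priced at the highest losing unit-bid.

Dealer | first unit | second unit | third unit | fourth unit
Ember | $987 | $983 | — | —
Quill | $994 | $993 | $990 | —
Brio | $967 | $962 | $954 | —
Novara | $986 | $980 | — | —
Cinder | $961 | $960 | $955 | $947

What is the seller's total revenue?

Total revenue: $8,649

Pooled unit-bids ranked (top 9): 994 (Quill-1), 993 (Quill-2), 990 (Quill-3), 987 (Ember-1), 986 (Novara-1), 983 (Ember-2), 980 (Novara-2), 967 (Brio-1), 962 (Brio-2)
Highest rejected unit-bid = $961.
Allocation: Brio 2, Ember 2, Novara 2, Quill 3. Every unit priced at $961.
Revenue = 9 × 961 = $8,649.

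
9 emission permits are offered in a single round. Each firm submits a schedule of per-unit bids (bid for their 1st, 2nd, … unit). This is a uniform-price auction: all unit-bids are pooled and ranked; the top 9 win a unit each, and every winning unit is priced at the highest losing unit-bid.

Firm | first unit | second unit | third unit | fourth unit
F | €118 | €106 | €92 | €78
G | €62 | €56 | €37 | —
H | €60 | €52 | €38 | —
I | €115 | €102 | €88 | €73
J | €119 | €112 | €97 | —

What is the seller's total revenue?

Total revenue: €702

Pooled unit-bids ranked (top 9): 119 (J-1), 118 (F-1), 115 (I-1), 112 (J-2), 106 (F-2), 102 (I-2), 97 (J-3), 92 (F-3), 88 (I-3)
The (k+1)-th unit-bid is €78.
Allocation: F 3, I 3, J 3. Every unit priced at €78.
Revenue = 9 × 78 = €702.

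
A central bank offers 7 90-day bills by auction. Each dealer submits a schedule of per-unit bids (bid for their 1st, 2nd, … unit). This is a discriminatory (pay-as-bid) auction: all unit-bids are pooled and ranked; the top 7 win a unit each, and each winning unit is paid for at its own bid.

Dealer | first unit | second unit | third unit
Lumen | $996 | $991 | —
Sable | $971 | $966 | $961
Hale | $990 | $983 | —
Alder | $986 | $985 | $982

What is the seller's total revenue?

Total revenue: $6,913

Pooled unit-bids ranked (top 7): 996 (Lumen-1), 991 (Lumen-2), 990 (Hale-1), 986 (Alder-1), 985 (Alder-2), 983 (Hale-2), 982 (Alder-3)
Next rejected bid: $971 (not a price — pay-as-bid).
Each winning unit pays its own bid.
Revenue = 996 + 991 + 990 + 986 + 985 + 983 + 982 = $6,913.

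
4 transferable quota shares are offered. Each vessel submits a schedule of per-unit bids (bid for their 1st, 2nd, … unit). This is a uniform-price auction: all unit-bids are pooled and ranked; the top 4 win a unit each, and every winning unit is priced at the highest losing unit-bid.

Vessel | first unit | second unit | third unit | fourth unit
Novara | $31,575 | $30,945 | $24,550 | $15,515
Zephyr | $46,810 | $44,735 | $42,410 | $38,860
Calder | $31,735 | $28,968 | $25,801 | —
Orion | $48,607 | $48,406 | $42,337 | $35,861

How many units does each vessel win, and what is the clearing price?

Pooled unit-bids ranked (top 4): 48,607 (Orion-1), 48,406 (Orion-2), 46,810 (Zephyr-1), 44,735 (Zephyr-2)
The (k+1)-th unit-bid is $42,410.
Allocation: Orion 2, Zephyr 2.

Orion 2, Zephyr 2; clearing price $42,410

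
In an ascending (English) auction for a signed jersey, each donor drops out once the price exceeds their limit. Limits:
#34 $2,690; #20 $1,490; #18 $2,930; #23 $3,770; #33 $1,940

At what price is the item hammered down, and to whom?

#23 wins at $2,930

Limits in order: 3,770 (#23) > 2,930 (#18) > 2,690 (#34) > 1,940 (#33) > 1,490 (#20)
Bidding ends when #18 exits at $2,930; #23 takes it.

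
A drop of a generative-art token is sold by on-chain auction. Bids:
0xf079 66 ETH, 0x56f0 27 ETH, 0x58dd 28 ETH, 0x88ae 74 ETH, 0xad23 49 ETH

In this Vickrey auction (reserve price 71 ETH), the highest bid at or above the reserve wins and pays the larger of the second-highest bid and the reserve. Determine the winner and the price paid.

Sorting bids: 74 (0x88ae) > 66 (0xf079) > 49 (0xad23) > 28 (0x58dd) > 27 (0x56f0)
0x88ae has the top bid at or above the reserve (74 ETH).
Second-highest bid 66 ETH is below the reserve 71 ETH, so the reserve binds → payment 71 ETH.

0x88ae pays 71 ETH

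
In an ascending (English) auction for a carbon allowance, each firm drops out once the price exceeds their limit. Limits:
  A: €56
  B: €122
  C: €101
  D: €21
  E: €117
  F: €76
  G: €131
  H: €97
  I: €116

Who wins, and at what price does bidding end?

G wins at €122

Limits in order: 131 (G) > 122 (B) > 117 (E) > 116 (I) > 101 (C) > 97 (H) > …
B is the last rival to drop out, at €122; G remains and wins at that price.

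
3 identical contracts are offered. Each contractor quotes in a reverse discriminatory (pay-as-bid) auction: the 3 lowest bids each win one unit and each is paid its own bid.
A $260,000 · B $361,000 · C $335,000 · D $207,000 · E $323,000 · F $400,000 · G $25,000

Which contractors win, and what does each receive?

Sorting: 25,000 (G), 207,000 (D), 260,000 (A), 323,000 (E), 335,000 (C), …
Lowest 3: G, D, A.
Each winner is paid its own bid: G $25,000, D $207,000, A $260,000.

G $25,000, D $207,000, A $260,000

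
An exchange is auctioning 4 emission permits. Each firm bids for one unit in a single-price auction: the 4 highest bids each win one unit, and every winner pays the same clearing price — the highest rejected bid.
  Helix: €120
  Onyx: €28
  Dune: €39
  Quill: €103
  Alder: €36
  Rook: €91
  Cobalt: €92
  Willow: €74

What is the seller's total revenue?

Ordering the bids: 120 (Helix), 103 (Quill), 92 (Cobalt), 91 (Rook), 74 (Willow), 39 (Dune), …
Top 4: Helix, Quill, Cobalt, Rook.
Highest unsuccessful bid: €74 → clearing price.
Total revenue = 4 × €74 = €296.

Total revenue: €296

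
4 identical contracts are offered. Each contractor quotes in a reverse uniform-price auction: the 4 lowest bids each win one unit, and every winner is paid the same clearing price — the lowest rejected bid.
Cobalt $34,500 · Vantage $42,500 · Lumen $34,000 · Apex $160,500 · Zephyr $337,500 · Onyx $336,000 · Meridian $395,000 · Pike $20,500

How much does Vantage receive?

Sorting: 20,500 (Pike), 34,000 (Lumen), 34,500 (Cobalt), 42,500 (Vantage), 160,500 (Apex), 336,000 (Onyx), …
The 4 lowest are Pike, Lumen, Cobalt, Vantage.
Clearing price = lowest rejected bid = $160,500.
Vantage wins → is paid $160,500.

Vantage is paid $160,500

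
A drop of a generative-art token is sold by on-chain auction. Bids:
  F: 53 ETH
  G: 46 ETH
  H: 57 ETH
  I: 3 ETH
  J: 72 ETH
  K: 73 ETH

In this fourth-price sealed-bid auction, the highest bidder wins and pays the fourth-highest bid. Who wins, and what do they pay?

K pays 53 ETH

Bids ranked: 73 (K) > 72 (J) > 57 (H) > 53 (F) > 46 (G) > 3 (I)
K wins; payment is bid #4 in the ranking = 53 ETH.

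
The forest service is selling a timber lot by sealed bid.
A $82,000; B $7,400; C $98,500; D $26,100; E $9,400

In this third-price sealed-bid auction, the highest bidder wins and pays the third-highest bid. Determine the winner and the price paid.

C pays $26,100

Rule: the highest bidder wins and pays the third-highest bid.
Sorting bids: 98,500 (C) > 82,000 (A) > 26,100 (D) > 9,400 (E) > 7,400 (B)
C wins; payment is bid #3 in the ranking = $26,100.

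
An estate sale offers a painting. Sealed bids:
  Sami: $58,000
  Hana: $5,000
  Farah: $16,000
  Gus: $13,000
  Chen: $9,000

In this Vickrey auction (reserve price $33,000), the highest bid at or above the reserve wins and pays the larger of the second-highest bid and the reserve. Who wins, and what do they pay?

Sami pays $33,000

Sorting bids: 58,000 (Sami) > 16,000 (Farah) > 13,000 (Gus) > 9,000 (Chen) > 5,000 (Hana)
Highest eligible bid: Sami at $58,000.
max(second-highest $16,000, reserve $33,000) = $33,000.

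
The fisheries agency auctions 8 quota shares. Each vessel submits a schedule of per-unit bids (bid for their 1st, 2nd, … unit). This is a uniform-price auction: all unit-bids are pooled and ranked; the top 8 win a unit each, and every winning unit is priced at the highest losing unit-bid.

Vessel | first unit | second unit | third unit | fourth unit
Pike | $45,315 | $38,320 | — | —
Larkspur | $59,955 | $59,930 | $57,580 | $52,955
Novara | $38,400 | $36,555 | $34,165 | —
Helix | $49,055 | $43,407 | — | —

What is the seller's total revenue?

Merging the schedules and taking the best 8: 59,955 (Larkspur-1), 59,930 (Larkspur-2), 57,580 (Larkspur-3), 52,955 (Larkspur-4), 49,055 (Helix-1), 45,315 (Pike-1), 43,407 (Helix-2), 38,400 (Novara-1)
The (k+1)-th unit-bid is $38,320.
Allocation: Helix 2, Larkspur 4, Novara 1, Pike 1. Every unit priced at $38,320.
Revenue = 8 × 38,320 = $306,560.

Total revenue: $306,560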